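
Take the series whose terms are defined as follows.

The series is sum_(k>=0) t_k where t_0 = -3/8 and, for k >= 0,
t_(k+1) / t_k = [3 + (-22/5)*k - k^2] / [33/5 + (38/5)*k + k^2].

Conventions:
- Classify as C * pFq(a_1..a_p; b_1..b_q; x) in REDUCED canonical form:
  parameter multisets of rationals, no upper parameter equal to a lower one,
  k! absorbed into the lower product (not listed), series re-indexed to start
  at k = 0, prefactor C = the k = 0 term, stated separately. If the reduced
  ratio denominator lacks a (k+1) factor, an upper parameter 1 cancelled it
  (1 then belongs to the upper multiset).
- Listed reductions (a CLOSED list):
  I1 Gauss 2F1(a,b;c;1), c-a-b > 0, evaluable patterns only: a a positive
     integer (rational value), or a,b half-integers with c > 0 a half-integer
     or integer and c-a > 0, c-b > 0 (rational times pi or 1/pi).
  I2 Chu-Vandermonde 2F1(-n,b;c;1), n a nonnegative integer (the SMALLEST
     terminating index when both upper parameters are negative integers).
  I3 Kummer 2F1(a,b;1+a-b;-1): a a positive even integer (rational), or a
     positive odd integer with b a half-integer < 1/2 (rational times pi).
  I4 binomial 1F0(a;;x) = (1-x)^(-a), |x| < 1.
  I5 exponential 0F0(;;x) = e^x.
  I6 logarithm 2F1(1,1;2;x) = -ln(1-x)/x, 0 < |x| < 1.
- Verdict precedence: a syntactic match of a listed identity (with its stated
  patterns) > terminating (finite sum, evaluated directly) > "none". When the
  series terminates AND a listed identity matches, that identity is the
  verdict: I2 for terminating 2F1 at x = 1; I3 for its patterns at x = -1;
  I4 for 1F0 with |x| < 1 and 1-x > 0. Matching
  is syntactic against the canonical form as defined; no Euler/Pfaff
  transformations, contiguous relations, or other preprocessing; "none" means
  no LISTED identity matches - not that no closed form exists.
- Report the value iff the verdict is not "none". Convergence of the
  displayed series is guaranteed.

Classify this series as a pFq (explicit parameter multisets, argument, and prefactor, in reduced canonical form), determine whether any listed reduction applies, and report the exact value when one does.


Key step: t_0 = -3/8 here, and the expanded ratio factors over Q; C = -3/8, x = -1, roots give parameters.
Step ratio: r(k) = (-1) * (k-3/5) (k+5) / [(k+33/5) (k+1)] - poly over poly, x = (-1) from leading terms; C = -3/8 at k = 0.

The series (x = -1) is 2F1: upper {-3/5, 5}, lower {33/5}, prefactor -3/8. Verdict: no listed reduction: x = -1 and upper {-3/5, 5} fail every I1-I6 pattern.


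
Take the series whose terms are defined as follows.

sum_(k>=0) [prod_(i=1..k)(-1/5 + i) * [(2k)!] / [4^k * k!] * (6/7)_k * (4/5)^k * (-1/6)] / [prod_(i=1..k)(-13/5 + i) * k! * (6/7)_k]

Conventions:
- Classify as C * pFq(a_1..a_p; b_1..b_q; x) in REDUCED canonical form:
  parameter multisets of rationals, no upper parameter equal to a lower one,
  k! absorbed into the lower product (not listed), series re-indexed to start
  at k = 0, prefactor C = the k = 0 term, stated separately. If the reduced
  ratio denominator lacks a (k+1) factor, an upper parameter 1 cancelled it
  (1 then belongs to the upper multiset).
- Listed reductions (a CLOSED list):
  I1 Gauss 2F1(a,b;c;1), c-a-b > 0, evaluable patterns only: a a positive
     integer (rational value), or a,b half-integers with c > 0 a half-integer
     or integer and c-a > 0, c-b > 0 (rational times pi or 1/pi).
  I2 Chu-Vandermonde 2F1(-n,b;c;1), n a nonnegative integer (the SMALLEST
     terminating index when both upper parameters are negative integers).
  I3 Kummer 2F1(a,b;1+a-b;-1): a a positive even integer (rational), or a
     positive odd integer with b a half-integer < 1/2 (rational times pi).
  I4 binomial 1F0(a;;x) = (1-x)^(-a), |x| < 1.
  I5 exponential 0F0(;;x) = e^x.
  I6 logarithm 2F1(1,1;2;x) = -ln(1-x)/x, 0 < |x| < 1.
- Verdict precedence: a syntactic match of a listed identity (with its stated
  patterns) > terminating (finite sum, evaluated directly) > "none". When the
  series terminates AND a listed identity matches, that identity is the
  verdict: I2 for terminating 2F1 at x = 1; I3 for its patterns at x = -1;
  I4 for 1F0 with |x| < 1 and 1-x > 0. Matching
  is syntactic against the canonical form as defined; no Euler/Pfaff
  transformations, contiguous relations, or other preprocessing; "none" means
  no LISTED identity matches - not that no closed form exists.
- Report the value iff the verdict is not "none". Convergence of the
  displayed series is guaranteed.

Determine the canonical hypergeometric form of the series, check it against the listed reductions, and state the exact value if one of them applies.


The series (x = 4/5) is 2F1: upper {1/2, 4/5}, lower {-8/5}, prefactor -1/6. Verdict: none. Every listed pattern misses the 2F1 form at 4/5, upper {1/2, 4/5}.

Key observation: with t_0 = -1/6, the lower running product (prefactor -1/6) is a rising factorial.
Ratio: r(k) = (4/5) * (k+1/2) (k+4/5) / [(k-8/5) (k+1)] - rational in k. x = (4/5); t_0 = -1/6; negate the roots.


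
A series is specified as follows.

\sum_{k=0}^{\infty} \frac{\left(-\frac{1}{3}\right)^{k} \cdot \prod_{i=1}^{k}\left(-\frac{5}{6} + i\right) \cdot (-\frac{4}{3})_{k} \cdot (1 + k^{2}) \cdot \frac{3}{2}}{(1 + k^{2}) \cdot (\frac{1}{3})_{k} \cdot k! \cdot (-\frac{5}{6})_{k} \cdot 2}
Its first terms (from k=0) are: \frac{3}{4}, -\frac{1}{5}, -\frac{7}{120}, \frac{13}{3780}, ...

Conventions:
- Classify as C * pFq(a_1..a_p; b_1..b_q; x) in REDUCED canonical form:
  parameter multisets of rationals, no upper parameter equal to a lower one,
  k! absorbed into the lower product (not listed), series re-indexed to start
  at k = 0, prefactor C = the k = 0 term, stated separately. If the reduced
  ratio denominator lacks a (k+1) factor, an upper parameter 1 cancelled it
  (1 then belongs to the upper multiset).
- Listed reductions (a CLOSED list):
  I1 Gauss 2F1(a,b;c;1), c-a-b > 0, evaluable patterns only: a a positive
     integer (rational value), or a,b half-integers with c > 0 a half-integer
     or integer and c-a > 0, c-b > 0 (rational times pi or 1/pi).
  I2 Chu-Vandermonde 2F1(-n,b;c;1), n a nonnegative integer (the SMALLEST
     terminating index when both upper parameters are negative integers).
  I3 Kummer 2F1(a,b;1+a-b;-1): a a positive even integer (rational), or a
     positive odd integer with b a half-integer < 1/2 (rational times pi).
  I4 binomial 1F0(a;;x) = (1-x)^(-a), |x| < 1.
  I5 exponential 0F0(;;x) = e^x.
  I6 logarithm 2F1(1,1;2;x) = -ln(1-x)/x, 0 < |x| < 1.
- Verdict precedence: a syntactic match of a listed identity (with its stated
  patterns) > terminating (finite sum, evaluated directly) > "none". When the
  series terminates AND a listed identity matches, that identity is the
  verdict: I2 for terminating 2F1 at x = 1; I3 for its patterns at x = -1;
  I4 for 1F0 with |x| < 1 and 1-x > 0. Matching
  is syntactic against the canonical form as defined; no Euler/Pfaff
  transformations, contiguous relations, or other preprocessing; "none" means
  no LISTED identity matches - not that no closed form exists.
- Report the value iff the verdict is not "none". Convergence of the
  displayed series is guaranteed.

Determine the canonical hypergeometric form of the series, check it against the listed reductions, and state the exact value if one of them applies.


At argument -\frac{1}{3}: a 2F2 with upper {-\frac{4}{3}, \frac{1}{6}}, lower {-\frac{5}{6}, \frac{1}{3}}, scaled by C = \frac{3}{4}. Verdict: none. No listed pattern accepts 2F2(-\frac{4}{3}, \frac{1}{6}; -\frac{5}{6}, \frac{1}{3}; -\frac{1}{3}).

First insight: t_0 = \frac{3}{4} here, and the running product (C = 3/4) telescopes to a rising factorial.
Term ratio: r(k) = -\frac{1}{3} * (k-\frac{4}{3}) (k+\frac{1}{6}) / [(k-\frac{5}{6}) (k+\frac{1}{3}) (k+1)] - rational in k, leading ratio -\frac{1}{3}; with t_0 = \frac{3}{4}, classification follows.


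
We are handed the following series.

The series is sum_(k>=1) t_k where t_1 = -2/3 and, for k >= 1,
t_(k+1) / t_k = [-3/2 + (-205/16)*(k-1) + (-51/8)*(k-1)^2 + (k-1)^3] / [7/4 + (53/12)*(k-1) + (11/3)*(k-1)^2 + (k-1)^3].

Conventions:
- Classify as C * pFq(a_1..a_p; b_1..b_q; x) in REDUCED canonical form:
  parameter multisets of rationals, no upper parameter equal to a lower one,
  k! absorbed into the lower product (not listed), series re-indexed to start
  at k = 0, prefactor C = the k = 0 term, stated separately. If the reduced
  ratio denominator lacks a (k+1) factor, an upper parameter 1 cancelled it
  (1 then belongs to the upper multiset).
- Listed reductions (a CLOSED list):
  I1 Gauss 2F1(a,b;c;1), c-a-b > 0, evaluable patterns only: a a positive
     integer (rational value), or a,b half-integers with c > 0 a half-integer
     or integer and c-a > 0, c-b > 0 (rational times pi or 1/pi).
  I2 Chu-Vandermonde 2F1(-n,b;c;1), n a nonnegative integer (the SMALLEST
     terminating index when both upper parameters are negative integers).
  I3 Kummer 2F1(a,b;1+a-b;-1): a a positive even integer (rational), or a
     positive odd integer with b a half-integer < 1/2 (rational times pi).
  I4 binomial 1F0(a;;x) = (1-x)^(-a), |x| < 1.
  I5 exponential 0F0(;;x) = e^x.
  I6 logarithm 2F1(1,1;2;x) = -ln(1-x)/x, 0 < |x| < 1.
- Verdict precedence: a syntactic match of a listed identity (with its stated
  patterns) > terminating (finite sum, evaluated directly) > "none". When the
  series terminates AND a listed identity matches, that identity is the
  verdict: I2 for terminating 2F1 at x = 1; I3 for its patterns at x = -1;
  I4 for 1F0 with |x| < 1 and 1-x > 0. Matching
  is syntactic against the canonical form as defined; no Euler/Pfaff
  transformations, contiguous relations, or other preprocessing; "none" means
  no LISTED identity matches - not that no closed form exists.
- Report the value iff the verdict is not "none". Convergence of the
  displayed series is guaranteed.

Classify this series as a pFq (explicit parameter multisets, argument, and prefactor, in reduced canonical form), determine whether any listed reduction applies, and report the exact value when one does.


Canonical form: C = -2/3 times 2F1 with upper {-8, 1/8}, lower {7/6}, x = 1. Verdict (x = 1): Chu-Vandermonde (I2) applies (terminating 2F1 at x = 1 with n = 8, b = 1/8, c = 7/6). Sum: -311708487805/644844060672.

The tell: t_0 being -2/3, roots of the ratio polynomials (prefactor -2/3) are the negated parameters.
Adjacent-term ratio: r(k) = 1 * (k-8) (k+1/8) / [(k+7/6) (k+1)] - rational in k. x = 1; t_0 = -2/3; negate the roots.


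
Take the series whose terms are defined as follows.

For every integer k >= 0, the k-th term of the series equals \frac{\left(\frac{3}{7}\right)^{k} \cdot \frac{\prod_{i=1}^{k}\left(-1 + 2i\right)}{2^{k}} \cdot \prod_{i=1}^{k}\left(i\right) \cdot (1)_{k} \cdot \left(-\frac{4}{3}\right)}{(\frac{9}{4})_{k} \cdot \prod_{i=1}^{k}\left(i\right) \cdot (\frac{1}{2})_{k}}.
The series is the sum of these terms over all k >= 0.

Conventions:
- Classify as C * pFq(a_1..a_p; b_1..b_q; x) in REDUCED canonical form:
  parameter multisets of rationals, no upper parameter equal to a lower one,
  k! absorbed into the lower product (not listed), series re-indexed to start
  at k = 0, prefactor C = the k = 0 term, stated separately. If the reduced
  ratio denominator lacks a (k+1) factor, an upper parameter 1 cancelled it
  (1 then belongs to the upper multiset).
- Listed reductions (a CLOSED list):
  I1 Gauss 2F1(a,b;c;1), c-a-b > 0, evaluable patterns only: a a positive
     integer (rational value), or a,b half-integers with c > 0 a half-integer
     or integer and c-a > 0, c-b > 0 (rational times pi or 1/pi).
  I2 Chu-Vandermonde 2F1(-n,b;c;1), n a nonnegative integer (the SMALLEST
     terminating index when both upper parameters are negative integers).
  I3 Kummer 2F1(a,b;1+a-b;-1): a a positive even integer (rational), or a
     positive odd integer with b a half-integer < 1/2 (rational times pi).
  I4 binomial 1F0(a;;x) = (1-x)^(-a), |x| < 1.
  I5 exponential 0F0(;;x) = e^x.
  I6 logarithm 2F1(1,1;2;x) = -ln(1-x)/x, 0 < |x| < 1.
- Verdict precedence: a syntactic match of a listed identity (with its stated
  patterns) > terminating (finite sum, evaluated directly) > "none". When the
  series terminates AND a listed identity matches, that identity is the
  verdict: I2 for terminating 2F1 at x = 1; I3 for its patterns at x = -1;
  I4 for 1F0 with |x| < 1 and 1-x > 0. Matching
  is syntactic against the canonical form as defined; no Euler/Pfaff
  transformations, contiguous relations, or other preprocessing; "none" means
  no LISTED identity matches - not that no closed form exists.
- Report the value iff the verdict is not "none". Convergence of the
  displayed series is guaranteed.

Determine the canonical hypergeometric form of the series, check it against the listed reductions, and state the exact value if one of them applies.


Prefactor -\frac{4}{3}, argument \frac{3}{7}: 2F1 with upper {1, 1} over lower {\frac{9}{4}}. Verdict: none here - no I1-I6 shape fits x = \frac{3}{7} with lower {\frac{9}{4}}.

Key step: t_0 = -\frac{4}{3} here, and the odd product 1*3*...*(2k-1) (C = -4/3, x = 3/7) is 2^k (1/2)_k.
Term ratio: r(k) = \frac{3}{7} * (k+1) (k+1) / [(k+\frac{9}{4}) (k+1)] - rational; roots negated = parameters, x = \frac{3}{7}, C = -\frac{4}{3}.


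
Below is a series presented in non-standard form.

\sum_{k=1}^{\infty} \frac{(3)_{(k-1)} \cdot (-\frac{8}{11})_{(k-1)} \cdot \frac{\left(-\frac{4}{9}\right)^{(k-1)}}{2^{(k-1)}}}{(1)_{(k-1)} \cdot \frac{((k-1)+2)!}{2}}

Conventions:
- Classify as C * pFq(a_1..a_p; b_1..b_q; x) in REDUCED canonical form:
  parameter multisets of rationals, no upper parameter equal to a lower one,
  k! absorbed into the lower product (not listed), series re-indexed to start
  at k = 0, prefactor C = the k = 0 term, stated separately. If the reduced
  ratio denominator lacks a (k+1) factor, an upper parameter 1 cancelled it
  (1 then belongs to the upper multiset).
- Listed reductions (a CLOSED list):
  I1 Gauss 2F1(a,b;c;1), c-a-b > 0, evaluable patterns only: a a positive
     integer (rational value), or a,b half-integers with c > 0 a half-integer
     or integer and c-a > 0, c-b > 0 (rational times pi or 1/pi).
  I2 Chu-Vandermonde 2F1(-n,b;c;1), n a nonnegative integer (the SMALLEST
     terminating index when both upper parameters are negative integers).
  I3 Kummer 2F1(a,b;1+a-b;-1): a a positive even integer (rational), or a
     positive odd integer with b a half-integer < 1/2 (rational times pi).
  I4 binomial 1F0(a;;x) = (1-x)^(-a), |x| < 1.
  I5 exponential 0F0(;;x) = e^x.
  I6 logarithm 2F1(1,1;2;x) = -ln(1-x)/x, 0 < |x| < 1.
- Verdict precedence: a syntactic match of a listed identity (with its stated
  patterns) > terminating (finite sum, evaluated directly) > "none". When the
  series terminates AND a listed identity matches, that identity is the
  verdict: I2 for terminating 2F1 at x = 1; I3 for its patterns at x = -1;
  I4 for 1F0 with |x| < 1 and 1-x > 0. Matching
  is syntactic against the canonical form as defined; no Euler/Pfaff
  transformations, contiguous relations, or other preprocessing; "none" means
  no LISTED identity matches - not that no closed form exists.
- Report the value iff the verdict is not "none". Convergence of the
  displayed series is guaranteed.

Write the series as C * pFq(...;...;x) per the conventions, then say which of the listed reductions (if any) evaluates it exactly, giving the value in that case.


This is 1 * 1F0(-\frac{8}{11}; -; -\frac{2}{9}) in reduced canonical form. Verdict: binomial (I4) matches (the 1F0 binomial series: exponent 8/11, x = -\frac{2}{9}). Exact value: \left(\frac{11}{9}\right)^{\frac{8}{11}}.

The tell: t_0 being 1, (1)_k (C = 1) is k! itself.
Ratio: r(k) = -\frac{2}{9} * (k-\frac{8}{11}) / [(k+1)] - poly over poly, x = -\frac{2}{9} from leading terms; C = 1 at k = 0.


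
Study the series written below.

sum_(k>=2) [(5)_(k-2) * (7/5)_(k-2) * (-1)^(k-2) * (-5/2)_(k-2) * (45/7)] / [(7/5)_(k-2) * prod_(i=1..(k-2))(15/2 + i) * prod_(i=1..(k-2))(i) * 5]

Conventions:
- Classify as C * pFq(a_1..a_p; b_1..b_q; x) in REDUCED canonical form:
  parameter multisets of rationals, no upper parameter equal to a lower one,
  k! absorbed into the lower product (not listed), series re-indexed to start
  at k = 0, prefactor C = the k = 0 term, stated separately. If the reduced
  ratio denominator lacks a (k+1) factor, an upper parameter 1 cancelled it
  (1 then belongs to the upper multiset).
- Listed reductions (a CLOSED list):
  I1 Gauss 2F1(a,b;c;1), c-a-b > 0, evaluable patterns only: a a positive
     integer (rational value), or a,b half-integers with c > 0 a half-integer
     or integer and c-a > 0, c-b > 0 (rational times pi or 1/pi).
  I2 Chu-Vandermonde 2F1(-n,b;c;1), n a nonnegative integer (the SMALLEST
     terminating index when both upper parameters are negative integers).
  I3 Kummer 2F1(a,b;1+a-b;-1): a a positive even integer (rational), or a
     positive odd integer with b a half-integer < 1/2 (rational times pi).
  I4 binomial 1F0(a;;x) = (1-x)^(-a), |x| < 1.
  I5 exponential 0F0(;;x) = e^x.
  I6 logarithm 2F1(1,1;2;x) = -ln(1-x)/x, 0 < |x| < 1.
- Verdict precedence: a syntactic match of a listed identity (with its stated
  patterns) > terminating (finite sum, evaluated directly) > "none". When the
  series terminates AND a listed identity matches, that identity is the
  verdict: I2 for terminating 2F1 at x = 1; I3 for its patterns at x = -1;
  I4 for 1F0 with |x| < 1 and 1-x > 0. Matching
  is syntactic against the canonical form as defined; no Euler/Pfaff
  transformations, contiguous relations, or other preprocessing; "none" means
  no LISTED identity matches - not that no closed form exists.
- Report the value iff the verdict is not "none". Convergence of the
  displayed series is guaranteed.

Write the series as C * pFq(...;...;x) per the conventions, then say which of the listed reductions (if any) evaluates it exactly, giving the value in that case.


The series (x = -1) is 2F1: upper {-5/2, 5}, lower {17/2}, prefactor 9/7. Verdict: the Kummer evaluation I3 matches (x = -1; c = 17/2 equals 1+a-b for upper {-5/2, 5}: listed pattern). Its exact value is (173745/131072) * pi.

First insight: with t_0 = 9/7, the lower running product (C = 9/7, x = -1) is a rising factorial.
Adjacent-term ratio: r(k) = (-1) * (k-5/2) (k+5) / [(k+17/2) (k+1)] - poly over poly, x = (-1) from leading terms; C = 9/7 at k = 0.


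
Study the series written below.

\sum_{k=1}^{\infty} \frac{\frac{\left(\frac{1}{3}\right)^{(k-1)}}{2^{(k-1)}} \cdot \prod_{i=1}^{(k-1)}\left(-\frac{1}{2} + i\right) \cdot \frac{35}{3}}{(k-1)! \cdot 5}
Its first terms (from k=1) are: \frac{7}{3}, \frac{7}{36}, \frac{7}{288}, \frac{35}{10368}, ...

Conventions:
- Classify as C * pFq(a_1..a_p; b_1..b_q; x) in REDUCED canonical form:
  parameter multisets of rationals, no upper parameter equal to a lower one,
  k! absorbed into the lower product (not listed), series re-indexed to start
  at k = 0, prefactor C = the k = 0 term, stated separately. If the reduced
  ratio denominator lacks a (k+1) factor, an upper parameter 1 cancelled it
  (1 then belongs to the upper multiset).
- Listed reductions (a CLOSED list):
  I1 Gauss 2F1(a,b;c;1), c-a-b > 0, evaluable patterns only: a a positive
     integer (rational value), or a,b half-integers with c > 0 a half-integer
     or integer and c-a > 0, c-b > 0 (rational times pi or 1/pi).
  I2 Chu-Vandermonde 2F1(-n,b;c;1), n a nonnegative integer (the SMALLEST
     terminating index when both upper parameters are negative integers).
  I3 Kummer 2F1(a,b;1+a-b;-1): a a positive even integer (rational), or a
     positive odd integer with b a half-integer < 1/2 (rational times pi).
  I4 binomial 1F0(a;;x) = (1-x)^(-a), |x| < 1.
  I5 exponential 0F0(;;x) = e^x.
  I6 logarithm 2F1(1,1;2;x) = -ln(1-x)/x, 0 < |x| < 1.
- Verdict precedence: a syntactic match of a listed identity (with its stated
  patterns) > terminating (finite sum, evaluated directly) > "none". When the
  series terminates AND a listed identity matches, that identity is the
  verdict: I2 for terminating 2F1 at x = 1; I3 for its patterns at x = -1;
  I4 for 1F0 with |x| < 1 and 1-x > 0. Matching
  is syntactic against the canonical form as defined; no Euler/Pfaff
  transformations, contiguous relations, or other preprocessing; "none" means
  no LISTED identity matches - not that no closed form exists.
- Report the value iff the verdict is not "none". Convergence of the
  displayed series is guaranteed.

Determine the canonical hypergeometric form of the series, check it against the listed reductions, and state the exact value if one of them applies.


Classification (C = \frac{7}{3}): 1F0 with upper {\frac{1}{2}}, lower {-}, argument x = \frac{1}{6}. Verdict (x = \frac{1}{6}): the I4 binomial reduction applies (the 1F0 binomial series: exponent -1/2, x = \frac{1}{6}). Value: \frac{7}{3} \cdot \left(\frac{5}{6}\right)^{-\frac{1}{2}}.

The tell: from the first term \frac{7}{3}: the two k-th powers (C = 7/3) combine into one argument.
Adjacent-term ratio: r(k) = \frac{1}{6} * (k+\frac{1}{2}) / [(k+1)] - rational in k, leading ratio \frac{1}{6}; with t_0 = \frac{7}{3}, classification follows.


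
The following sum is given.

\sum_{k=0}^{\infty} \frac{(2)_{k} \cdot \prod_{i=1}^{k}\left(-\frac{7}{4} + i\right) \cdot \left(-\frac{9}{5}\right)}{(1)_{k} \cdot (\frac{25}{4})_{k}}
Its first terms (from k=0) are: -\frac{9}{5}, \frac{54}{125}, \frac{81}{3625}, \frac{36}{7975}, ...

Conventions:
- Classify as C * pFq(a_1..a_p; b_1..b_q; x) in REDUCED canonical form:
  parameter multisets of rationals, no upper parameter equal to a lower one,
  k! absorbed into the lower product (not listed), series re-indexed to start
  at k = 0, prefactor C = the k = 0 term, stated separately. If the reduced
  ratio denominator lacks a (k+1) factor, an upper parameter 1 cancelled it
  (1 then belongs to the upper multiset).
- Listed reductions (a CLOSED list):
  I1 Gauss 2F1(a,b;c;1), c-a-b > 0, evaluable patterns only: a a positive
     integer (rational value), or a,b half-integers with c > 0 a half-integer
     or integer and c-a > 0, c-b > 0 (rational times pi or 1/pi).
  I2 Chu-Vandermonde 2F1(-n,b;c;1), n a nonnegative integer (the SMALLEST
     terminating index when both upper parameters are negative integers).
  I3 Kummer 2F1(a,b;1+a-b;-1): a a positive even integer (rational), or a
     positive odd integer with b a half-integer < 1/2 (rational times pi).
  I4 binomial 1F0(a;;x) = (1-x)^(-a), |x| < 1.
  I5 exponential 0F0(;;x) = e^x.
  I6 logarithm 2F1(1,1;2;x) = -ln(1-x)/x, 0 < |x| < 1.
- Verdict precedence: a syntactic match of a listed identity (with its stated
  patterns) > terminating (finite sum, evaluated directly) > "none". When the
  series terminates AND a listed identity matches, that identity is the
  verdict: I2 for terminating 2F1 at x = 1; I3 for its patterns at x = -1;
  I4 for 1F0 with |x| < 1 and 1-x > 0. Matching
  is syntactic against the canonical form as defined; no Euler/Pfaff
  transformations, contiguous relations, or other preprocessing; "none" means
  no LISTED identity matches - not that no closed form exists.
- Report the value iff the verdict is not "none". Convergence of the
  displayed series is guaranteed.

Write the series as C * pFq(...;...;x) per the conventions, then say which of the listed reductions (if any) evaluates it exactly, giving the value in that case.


With C = -\frac{9}{5}: the canonical form is 2F1(-\frac{3}{4}, 2; \frac{25}{4}; 1). Verdict: the Gauss summation I1 matches (x = 1: the Gamma ratio telescopes since c-a-b = 5 > 0 and a = 2 in Z>0). Hence: -\frac{1071}{800}.

Key step: with t_0 = -\frac{9}{5}, the running product (C = -9/5) telescopes to a rising factorial.
Step ratio: r(k) = 1 * (k-\frac{3}{4}) (k+2) / [(k+\frac{25}{4}) (k+1)] - rational in k. x = 1; t_0 = -\frac{9}{5}; negate the roots.


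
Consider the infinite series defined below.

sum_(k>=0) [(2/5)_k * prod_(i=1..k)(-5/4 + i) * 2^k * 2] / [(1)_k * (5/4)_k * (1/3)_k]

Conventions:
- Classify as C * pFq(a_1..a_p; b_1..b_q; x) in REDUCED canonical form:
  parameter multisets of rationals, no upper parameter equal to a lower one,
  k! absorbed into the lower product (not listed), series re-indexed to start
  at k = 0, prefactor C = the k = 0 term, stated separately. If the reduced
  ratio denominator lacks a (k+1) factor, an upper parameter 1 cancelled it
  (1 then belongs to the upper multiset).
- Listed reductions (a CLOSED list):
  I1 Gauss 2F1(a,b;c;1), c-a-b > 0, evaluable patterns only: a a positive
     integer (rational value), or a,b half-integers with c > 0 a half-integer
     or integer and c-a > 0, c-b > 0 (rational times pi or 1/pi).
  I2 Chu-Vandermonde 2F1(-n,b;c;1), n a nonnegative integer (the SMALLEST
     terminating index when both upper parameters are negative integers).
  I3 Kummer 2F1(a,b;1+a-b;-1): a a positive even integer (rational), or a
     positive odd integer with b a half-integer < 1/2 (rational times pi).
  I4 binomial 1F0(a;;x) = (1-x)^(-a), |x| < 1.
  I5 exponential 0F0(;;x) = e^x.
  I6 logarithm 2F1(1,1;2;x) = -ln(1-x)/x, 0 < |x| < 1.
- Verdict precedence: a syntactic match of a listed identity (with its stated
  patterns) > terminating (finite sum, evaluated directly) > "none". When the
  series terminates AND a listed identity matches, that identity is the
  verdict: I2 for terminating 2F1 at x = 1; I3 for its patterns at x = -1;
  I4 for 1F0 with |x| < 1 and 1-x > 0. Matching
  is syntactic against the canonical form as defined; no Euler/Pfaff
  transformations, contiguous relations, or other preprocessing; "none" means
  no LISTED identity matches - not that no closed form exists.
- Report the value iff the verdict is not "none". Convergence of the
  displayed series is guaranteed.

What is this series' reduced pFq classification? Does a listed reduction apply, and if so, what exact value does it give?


The series (x = 2) is 2F2: upper {-1/4, 2/5}, lower {1/3, 5/4}, prefactor 2. Verdict: none. A 2F2 with upper {-1/4, 2/5} fits none of I1-I6 at x = 2; the sum runs forever.

Key observation: x = 2 and (1)_k (C = 2, x = 2) is k! itself.
Adjacent-term ratio: r(k) = 2 * (k-1/4) (k+2/5) / [(k+1/3) (k+5/4) (k+1)] ; factor over Q: parameters, x = 2, and C = 2.


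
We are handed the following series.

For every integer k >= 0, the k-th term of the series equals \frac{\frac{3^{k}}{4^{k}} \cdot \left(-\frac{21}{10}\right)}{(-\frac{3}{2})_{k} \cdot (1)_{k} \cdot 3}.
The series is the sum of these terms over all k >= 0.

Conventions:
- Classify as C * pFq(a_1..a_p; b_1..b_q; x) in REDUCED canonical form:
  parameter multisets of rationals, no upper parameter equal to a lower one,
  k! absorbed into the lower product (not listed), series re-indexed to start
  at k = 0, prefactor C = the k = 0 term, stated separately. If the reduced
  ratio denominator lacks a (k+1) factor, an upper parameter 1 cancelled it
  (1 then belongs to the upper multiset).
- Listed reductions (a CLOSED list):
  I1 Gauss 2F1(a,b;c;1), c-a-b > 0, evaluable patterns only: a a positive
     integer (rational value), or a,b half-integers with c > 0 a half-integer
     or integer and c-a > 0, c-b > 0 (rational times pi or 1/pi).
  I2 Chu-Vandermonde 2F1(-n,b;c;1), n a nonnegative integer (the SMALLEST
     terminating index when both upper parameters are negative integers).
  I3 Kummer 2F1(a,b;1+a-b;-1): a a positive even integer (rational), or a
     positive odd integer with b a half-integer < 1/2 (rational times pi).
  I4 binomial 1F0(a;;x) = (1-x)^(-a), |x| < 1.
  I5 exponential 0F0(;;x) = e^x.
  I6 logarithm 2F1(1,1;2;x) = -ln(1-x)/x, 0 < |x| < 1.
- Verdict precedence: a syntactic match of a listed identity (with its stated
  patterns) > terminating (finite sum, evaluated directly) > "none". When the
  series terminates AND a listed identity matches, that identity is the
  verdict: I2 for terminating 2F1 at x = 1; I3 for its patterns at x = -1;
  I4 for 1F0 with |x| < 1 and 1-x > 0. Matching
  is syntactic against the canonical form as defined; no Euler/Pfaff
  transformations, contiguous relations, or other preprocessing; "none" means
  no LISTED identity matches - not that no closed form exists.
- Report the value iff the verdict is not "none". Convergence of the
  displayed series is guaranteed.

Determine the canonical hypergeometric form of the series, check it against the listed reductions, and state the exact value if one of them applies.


Reduced: x = \frac{3}{4}, 0F1, upper = {-}, lower = {-\frac{3}{2}}, C = -\frac{7}{10}. Verdict: none. No listed pattern accepts 0F1(-; -\frac{3}{2}; \frac{3}{4}).

Key observation: from the first term -\frac{7}{10}: the two geometric factors (prefactor -7/10) combine into one argument.
Term ratio: r(k) = \frac{3}{4} * 1 / [(k-\frac{3}{2}) (k+1)] - rational in k, leading ratio \frac{3}{4}; with t_0 = -\frac{7}{10}, classification follows.


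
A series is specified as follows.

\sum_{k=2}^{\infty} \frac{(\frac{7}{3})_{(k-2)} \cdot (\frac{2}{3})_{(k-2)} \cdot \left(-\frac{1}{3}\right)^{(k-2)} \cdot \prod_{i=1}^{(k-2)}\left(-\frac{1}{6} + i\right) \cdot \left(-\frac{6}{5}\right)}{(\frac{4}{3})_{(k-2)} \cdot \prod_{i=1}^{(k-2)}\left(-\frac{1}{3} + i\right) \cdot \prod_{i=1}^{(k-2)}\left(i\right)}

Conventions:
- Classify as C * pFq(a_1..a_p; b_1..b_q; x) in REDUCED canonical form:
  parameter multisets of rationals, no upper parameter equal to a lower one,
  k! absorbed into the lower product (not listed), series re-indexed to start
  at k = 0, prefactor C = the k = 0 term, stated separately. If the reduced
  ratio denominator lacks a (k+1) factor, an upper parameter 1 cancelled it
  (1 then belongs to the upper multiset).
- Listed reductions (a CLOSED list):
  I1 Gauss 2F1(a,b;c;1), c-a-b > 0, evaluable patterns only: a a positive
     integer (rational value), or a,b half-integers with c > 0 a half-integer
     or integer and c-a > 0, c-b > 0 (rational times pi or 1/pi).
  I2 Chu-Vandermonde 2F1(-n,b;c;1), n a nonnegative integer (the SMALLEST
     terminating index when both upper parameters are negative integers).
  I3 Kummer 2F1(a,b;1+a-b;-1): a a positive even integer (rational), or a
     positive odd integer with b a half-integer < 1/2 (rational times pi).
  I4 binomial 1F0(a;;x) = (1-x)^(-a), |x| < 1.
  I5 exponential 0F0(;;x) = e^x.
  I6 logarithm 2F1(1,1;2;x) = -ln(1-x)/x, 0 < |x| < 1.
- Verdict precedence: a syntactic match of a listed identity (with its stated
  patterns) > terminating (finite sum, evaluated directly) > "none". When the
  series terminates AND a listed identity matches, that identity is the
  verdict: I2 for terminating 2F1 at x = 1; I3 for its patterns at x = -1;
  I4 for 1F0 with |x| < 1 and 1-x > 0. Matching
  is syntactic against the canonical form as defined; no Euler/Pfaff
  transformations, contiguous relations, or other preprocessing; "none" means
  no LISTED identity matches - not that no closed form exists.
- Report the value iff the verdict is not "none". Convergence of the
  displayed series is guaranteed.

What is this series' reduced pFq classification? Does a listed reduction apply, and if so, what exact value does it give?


Canonical form: C = -\frac{6}{5} times 2F1 with upper {\frac{5}{6}, \frac{7}{3}}, lower {\frac{4}{3}}, x = -\frac{1}{3}. Verdict: none. No listed pattern accepts 2F1(\frac{5}{6}, \frac{7}{3}; \frac{4}{3}; -\frac{1}{3}).

Key step: x = -\frac{1}{3} and the parameter 2/3 appears in both the upper and lower lists and cancels.
Ratio: r(k) = -\frac{1}{3} * (k+\frac{5}{6}) (k+\frac{7}{3}) / [(k+\frac{4}{3}) (k+1)] ; factor over Q: parameters, x = -\frac{1}{3}, and C = -\frac{6}{5}.


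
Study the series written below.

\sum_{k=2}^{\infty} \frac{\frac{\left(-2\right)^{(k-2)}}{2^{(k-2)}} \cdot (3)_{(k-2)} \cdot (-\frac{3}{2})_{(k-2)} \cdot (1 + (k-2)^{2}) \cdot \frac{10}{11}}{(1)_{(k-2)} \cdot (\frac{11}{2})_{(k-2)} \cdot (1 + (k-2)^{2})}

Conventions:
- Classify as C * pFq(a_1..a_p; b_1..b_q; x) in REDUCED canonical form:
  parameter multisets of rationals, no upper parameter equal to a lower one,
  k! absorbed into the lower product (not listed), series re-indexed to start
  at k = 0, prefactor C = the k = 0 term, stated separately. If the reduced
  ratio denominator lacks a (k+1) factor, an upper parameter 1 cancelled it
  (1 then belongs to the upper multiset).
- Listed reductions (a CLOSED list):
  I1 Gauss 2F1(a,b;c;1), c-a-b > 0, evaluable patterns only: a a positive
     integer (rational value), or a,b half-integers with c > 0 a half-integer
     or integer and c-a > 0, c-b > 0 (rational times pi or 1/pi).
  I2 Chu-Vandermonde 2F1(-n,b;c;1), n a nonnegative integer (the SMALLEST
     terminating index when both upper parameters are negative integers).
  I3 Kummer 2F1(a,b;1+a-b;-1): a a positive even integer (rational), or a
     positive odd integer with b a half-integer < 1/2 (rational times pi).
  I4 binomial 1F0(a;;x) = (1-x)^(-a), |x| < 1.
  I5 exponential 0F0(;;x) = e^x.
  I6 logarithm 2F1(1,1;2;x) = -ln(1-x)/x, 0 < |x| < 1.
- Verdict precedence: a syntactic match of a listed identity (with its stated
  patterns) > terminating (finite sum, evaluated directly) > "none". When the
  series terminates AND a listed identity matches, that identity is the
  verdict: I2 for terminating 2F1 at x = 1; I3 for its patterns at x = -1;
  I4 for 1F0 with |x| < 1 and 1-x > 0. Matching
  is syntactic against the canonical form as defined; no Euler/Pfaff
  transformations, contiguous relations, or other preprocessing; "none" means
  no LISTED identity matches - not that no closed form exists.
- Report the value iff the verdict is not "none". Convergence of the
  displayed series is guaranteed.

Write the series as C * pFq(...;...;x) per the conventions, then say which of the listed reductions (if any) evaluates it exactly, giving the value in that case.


First insight: t_0 = \frac{10}{11} here, and (1)_k (C = 10/11, x = -1) is k! itself.
Ratio: r(k) = -1 * (k-\frac{3}{2}) (k+3) / [(k+\frac{11}{2}) (k+1)] ; factor over Q: parameters, x = -1, and C = \frac{10}{11}.

Prefactor \frac{10}{11}, argument -1: 2F1 with upper {-\frac{3}{2}, 3} over lower {\frac{11}{2}}. Verdict (x = -1): the Kummer evaluation I3 applies (x = -1; c = \frac{11}{2} equals 1+a-b for upper {-\frac{3}{2}, 3}: listed pattern). Exact value: \frac{1575}{2816} \cdot \pi.


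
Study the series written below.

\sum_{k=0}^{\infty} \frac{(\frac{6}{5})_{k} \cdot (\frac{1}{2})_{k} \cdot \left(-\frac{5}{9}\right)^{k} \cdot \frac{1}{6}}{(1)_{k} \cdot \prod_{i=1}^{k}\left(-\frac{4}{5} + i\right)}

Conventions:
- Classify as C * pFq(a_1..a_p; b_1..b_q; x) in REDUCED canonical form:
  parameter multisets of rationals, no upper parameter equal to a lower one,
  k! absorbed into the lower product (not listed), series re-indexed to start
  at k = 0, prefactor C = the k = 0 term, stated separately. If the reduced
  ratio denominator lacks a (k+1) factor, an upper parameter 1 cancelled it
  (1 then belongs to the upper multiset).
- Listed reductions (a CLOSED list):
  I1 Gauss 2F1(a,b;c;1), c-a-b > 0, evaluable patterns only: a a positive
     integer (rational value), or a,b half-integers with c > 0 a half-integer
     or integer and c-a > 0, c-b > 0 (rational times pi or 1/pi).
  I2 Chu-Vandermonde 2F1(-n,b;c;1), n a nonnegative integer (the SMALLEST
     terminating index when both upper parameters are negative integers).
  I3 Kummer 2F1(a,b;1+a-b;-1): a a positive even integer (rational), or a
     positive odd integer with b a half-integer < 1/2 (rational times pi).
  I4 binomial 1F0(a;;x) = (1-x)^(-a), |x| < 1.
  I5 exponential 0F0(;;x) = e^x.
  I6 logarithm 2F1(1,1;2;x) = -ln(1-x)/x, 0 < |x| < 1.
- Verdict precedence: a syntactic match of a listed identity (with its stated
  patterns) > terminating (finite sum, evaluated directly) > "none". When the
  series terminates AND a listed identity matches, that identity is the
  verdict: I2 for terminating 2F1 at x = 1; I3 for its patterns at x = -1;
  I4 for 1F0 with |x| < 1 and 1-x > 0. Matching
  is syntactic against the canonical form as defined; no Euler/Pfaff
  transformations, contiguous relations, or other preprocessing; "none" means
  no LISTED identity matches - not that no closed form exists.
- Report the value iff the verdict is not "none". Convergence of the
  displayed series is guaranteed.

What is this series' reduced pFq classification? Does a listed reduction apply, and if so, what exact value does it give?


Canonical form: C = \frac{1}{6} times 2F1 with upper {\frac{1}{2}, \frac{6}{5}}, lower {\frac{1}{5}}, x = -\frac{5}{9}. Verdict: none (x = -\frac{5}{9}): each listed identity misses the multisets {\frac{1}{2}, \frac{6}{5}} ; {\frac{1}{5}}.

Key observation: t_0 being \frac{1}{6}, (1)_k (C = 1/6, x = -5/9) is k! itself.
Step ratio: r(k) = -\frac{5}{9} * (k+\frac{1}{2}) (k+\frac{6}{5}) / [(k+\frac{1}{5}) (k+1)] - rational in k, leading ratio -\frac{5}{9}; with t_0 = \frac{1}{6}, classification follows.


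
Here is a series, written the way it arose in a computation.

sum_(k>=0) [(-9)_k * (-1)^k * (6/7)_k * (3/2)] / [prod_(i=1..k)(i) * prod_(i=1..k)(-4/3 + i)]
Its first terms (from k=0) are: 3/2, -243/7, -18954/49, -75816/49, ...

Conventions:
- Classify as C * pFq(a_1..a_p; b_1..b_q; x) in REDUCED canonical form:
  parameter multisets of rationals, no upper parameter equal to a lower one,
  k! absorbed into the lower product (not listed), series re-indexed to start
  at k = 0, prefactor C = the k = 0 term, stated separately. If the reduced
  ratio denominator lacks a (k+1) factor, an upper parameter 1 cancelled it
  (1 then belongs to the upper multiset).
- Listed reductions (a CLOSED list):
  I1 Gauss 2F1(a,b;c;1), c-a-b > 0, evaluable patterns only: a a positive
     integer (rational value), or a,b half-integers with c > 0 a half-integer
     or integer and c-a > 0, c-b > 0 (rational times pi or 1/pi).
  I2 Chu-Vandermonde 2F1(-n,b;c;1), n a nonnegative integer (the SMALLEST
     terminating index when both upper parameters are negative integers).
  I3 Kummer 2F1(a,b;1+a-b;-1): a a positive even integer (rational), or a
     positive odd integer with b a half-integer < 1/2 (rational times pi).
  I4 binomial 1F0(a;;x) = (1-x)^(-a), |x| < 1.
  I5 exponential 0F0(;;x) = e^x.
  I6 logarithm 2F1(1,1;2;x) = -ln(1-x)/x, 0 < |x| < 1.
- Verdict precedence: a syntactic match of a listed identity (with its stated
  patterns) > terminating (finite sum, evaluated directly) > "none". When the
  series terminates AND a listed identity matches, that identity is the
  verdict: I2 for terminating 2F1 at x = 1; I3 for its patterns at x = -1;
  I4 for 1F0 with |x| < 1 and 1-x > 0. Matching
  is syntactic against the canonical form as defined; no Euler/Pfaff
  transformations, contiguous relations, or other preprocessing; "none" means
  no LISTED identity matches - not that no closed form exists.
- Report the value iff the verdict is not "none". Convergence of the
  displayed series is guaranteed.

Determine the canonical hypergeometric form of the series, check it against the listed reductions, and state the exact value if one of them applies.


Structural cue: with t_0 = 3/2, the product of the first k integers (C = 3/2, x = -1) is k!.
Consecutive-term ratio: r(k) = (-1) * (k-9) (k+6/7) / [(k-1/3) (k+1)] - poly over poly, x = (-1) from leading terms; C = 3/2 at k = 0.

The series (x = -1) is 2F1: upper {-9, 6/7}, lower {-1/3}, prefactor 3/2. Verdict: terminating - no listed pattern fits, but -9 in the upper list cuts the series at k = 9; direct evaluation. Exact value: -1147993122899109/71466237997.


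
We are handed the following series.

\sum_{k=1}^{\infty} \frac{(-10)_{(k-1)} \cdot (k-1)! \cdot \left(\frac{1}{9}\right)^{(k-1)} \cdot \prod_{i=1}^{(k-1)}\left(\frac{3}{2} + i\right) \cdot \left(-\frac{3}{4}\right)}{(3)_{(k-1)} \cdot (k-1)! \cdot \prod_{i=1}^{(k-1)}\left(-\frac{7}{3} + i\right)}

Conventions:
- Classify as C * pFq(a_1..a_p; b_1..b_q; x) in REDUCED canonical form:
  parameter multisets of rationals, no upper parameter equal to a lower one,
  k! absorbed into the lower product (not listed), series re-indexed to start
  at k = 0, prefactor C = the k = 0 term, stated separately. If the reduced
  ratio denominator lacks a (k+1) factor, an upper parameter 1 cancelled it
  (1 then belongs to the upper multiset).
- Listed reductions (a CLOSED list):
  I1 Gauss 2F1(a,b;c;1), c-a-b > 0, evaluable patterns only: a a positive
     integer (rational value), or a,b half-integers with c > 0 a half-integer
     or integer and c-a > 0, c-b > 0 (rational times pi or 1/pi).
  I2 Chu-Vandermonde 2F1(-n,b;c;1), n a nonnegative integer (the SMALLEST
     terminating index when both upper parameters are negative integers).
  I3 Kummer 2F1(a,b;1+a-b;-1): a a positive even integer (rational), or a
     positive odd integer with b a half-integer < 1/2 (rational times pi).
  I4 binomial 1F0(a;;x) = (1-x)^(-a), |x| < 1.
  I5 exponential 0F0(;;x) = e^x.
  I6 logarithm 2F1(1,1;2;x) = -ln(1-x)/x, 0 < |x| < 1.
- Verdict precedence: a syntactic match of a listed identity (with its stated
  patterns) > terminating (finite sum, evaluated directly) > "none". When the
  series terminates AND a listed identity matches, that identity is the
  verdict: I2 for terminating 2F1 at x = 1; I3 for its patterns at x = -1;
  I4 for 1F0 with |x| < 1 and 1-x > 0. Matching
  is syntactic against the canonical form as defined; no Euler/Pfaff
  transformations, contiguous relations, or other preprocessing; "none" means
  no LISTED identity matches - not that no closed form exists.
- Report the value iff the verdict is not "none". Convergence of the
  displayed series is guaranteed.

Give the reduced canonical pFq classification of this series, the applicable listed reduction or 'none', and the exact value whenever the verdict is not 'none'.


At argument \frac{1}{9}: a 3F2 with upper {-10, 1, \frac{5}{2}}, lower {-\frac{4}{3}, 3}, scaled by C = -\frac{3}{4}. Verdict: terminating - upper -10 stops the sum at k = 10; the 11 terms are added exactly. Exact value: -\frac{52384109977}{33634123776}.

The tell: x = \frac{1}{9} and the lower running product (C = -3/4) is a rising factorial.
Term ratio: r(k) = \frac{1}{9} * (k-10) (k+1) (k+\frac{5}{2}) / [(k-\frac{4}{3}) (k+3) (k+1)] - rational; roots negated = parameters, x = \frac{1}{9}, C = -\frac{3}{4}.
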